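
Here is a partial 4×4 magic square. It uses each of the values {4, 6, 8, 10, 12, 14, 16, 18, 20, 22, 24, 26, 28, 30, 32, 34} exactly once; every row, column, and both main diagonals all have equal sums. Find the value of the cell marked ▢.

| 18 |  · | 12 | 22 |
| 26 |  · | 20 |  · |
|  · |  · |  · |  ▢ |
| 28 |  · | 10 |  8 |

The 16 entries sum to 304, so each line sums to 304/4 = 76.
Row 1: 18 + 12 + 22 + ? = 76, so (1,2) = 24.
Row 4: 28 + 10 + 8 + ? = 76, so (4,2) = 30.
The remaining cell in column 1 is (3,1) = 76 − 72 = 4.
Using column 3: 12 + 20 + 10 + ? → (3,3) = 76 − 42 = 34.
The remaining cell in main diagonal is (2,2) = 76 − 60 = 16.
Anti-diagonal: 22 + 20 + 28 + ? = 76, so (3,2) = 6.
From row 2, 76 − (26 + 16 + 20) gives (2,4) = 14.
Row 3 must total 76; the given cells sum to 44, so (3,4) = 32.

32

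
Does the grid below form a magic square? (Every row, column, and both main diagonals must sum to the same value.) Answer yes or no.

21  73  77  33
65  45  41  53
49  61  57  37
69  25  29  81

Row 1: 21 + 73 + 77 + 33 = 204.
Row 2: 65 + 45 + 41 + 53 = 204.
Row 3: 49 + 61 + 57 + 37 = 204.
Row 4: 69 + 25 + 29 + 81 = 204.
Column 1: 21 + 65 + 49 + 69 = 204.
Column 2: 73 + 45 + 61 + 25 = 204.
Column 3: 77 + 41 + 57 + 29 = 204.
Column 4: 33 + 53 + 37 + 81 = 204.
Main diagonal: 21 + 45 + 57 + 81 = 204.
Anti-diagonal: 33 + 41 + 61 + 69 = 204.
All lines sum to 204.

Yes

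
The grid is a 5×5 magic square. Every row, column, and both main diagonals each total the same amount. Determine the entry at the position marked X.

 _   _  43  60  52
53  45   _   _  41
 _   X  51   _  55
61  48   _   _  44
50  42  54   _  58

Column 5 is complete and sums to 250; that is the magic constant.
Row 5 needs 250; the known cells sum to 204, so (5,4) = 46.
Using anti-diagonal: 52 + 51 + 48 + 50 + ? → (2,4) = 250 − 201 = 49.
From row 2, 250 − (53 + 45 + 49 + 41) gives (2,3) = 62.
From column 3, 250 − (43 + 62 + 51 + 54) gives (4,3) = 40.
Row 4: 61 + 48 + 40 + 44 + ? = 250, so (4,4) = 57.
Column 4 must total 250; the given cells sum to 212, so (3,4) = 38.
The remaining cell in main diagonal is (1,1) = 250 − 211 = 39.
Row 1 needs 250; the known cells sum to 194, so (1,2) = 56.
Column 1: 39 + 53 + 61 + 50 + ? = 250, so (3,1) = 47.
Column 2 must total 250; the given cells sum to 191, so (3,2) = 59.

59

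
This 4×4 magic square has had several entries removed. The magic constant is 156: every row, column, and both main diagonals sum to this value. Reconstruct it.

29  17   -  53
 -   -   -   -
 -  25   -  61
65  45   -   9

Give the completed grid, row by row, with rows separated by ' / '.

Row 1: 29 + 17 + 53 + ? = 156, so (1,3) = 57.
From row 4, 156 − (65 + 45 + 9) gives (4,3) = 37.
Using column 2: 17 + 25 + 45 + ? → (2,2) = 156 − 87 = 69.
From column 4, 156 − (53 + 61 + 9) gives (2,4) = 33.
The remaining cell in main diagonal is (3,3) = 156 − 107 = 49.
The remaining cell in anti-diagonal is (2,3) = 156 − 143 = 13.
Row 2 needs 156; the known cells sum to 115, so (2,1) = 41.
The remaining cell in row 3 is (3,1) = 156 − 135 = 21.

29 17 57 53 / 41 69 13 33 / 21 25 49 61 / 65 45 37 9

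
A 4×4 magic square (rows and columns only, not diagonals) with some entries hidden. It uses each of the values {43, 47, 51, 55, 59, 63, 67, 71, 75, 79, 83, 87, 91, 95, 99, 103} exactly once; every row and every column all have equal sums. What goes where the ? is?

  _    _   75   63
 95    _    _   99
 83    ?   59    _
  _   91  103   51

71

The 16 entries sum to 1168, so each line sums to 1168/4 = 292.
Row 4 needs 292; the known cells sum to 245, so (4,1) = 47.
Column 1 needs 292; the known cells sum to 225, so (1,1) = 67.
Column 3 must total 292; the given cells sum to 237, so (2,3) = 55.
Column 4: 63 + 99 + 51 + ? = 292, so (3,4) = 79.
The remaining cell in row 1 is (1,2) = 292 − 205 = 87.
Using row 2: 95 + 55 + 99 + ? → (2,2) = 292 − 249 = 43.
From row 3, 292 − (83 + 59 + 79) gives (3,2) = 71.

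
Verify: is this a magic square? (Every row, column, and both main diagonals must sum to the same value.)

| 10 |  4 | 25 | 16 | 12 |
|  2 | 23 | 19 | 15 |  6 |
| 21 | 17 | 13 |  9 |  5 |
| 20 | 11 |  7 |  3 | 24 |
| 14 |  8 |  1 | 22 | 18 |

Row 1: 10 + 4 + 25 + 16 + 12 = 67.
Row 2: 2 + 23 + 19 + 15 + 6 = 65.
Row 3: 21 + 17 + 13 + 9 + 5 = 65.
Row 4: 20 + 11 + 7 + 3 + 24 = 65.
Row 5: 14 + 8 + 1 + 22 + 18 = 63.
Column 1: 10 + 2 + 21 + 20 + 14 = 67.
Column 2: 4 + 23 + 17 + 11 + 8 = 63.
Column 3: 25 + 19 + 13 + 7 + 1 = 65.
Column 4: 16 + 15 + 9 + 3 + 22 = 65.
Column 5: 12 + 6 + 5 + 24 + 18 = 65.
Main diagonal: 10 + 23 + 13 + 3 + 18 = 67.
Anti-diagonal: 12 + 15 + 13 + 11 + 14 = 65.

No — column 4 sums to 65 but row 5 sums to 63.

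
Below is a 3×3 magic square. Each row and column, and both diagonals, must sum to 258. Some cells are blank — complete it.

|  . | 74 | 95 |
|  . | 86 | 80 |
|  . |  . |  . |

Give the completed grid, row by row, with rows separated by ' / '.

The remaining cell in row 1 is (1,1) = 258 − 169 = 89.
Using row 2: 86 + 80 + ? → (2,1) = 258 − 166 = 92.
Column 1 needs 258; the known cells sum to 181, so (3,1) = 77.
From column 2, 258 − (74 + 86) gives (3,2) = 98.
Using column 3: 95 + 80 + ? → (3,3) = 258 − 175 = 83.

89 74 95 / 92 86 80 / 77 98 83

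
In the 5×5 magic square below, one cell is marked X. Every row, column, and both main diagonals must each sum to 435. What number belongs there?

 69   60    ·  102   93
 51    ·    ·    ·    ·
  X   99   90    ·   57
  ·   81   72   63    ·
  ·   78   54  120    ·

123

Using row 1: 69 + 60 + 102 + 93 + ? → (1,3) = 435 − 324 = 111.
Using column 2: 60 + 99 + 81 + 78 + ? → (2,2) = 435 − 318 = 117.
Using column 3: 111 + 90 + 72 + 54 + ? → (2,3) = 435 − 327 = 108.
From main diagonal, 435 − (69 + 117 + 90 + 63) gives (5,5) = 96.
Row 5: 78 + 54 + 120 + 96 + ? = 435, so (5,1) = 87.
Anti-diagonal: 93 + 90 + 81 + 87 + ? = 435, so (2,4) = 84.
From row 2, 435 − (51 + 117 + 108 + 84) gives (2,5) = 75.
The remaining cell in column 4 is (3,4) = 435 − 369 = 66.
Column 5 must total 435; the given cells sum to 321, so (4,5) = 114.
Using row 3: 99 + 90 + 66 + 57 + ? → (3,1) = 435 − 312 = 123.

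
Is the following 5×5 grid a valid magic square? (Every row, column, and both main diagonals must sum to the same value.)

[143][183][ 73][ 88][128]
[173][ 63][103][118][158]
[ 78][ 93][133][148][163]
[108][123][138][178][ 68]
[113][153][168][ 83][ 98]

Row 1: 143 + 183 + 73 + 88 + 128 = 615.
Row 2: 173 + 63 + 103 + 118 + 158 = 615.
Row 3: 78 + 93 + 133 + 148 + 163 = 615.
Row 4: 108 + 123 + 138 + 178 + 68 = 615.
Row 5: 113 + 153 + 168 + 83 + 98 = 615.
Column 1: 143 + 173 + 78 + 108 + 113 = 615.
Column 2: 183 + 63 + 93 + 123 + 153 = 615.
Column 3: 73 + 103 + 133 + 138 + 168 = 615.
Column 4: 88 + 118 + 148 + 178 + 83 = 615.
Column 5: 128 + 158 + 163 + 68 + 98 = 615.
Main diagonal: 143 + 63 + 133 + 178 + 98 = 615.
Anti-diagonal: 128 + 118 + 133 + 123 + 113 = 615.
All lines sum to 615.

Yes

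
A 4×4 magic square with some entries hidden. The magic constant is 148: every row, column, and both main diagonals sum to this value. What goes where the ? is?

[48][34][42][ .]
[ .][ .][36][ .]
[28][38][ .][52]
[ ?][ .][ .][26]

The remaining cell in row 1 is (1,4) = 148 − 124 = 24.
Using row 3: 28 + 38 + 52 + ? → (3,3) = 148 − 118 = 30.
The remaining cell in column 3 is (4,3) = 148 − 108 = 40.
Column 4 must total 148; the given cells sum to 102, so (2,4) = 46.
Main diagonal needs 148; the known cells sum to 104, so (2,2) = 44.
Using anti-diagonal: 24 + 36 + 38 + ? → (4,1) = 148 − 98 = 50.

50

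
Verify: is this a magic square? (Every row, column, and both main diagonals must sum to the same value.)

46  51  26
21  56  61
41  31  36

Row 1: 46 + 51 + 26 = 123.
Row 2: 21 + 56 + 61 = 138.
Row 3: 41 + 31 + 36 = 108.
Column 1: 46 + 21 + 41 = 108.
Column 2: 51 + 56 + 31 = 138.
Column 3: 26 + 61 + 36 = 123.
Main diagonal: 46 + 56 + 36 = 138.
Anti-diagonal: 26 + 56 + 41 = 123.

No — anti-diagonal sums to 123 but main diagonal sums to 138.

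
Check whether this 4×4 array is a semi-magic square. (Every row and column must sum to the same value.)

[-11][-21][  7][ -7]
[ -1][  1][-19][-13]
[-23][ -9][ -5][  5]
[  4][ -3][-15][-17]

No — column 2 sums to -32 but column 1 sums to -31.

Row 1: -11 + (-21) + 7 + (-7) = -32.
Row 2: -1 + 1 + (-19) + (-13) = -32.
Row 3: -23 + (-9) + (-5) + 5 = -32.
Row 4: 4 + (-3) + (-15) + (-17) = -31.
Column 1: -11 + (-1) + (-23) + 4 = -31.
Column 2: -21 + 1 + (-9) + (-3) = -32.
Column 3: 7 + (-19) + (-5) + (-15) = -32.
Column 4: -7 + (-13) + 5 + (-17) = -32.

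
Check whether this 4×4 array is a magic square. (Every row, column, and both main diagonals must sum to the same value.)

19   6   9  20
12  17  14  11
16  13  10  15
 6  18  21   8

Row 1: 19 + 6 + 9 + 20 = 54.
Row 2: 12 + 17 + 14 + 11 = 54.
Row 3: 16 + 13 + 10 + 15 = 54.
Row 4: 6 + 18 + 21 + 8 = 53.
Column 1: 19 + 12 + 16 + 6 = 53.
Column 2: 6 + 17 + 13 + 18 = 54.
Column 3: 9 + 14 + 10 + 21 = 54.
Column 4: 20 + 11 + 15 + 8 = 54.
Main diagonal: 19 + 17 + 10 + 8 = 54.
Anti-diagonal: 20 + 14 + 13 + 6 = 53.

No — row 3 sums to 54 but anti-diagonal sums to 53.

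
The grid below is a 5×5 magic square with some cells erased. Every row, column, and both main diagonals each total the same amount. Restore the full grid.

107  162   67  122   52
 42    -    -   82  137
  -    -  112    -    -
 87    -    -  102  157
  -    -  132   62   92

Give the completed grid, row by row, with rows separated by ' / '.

107 162 67 122 52 / 42 97 152 82 137 / 127 57 112 142 72 / 87 117 47 102 157 / 147 77 132 62 92

Row 1 is already complete: 107 + 162 + 67 + 122 + 52 = 510, so that is the magic constant.
The remaining cell in column 4 is (3,4) = 510 − 368 = 142.
From column 5, 510 − (52 + 137 + 157 + 92) gives (3,5) = 72.
Main diagonal must total 510; the given cells sum to 413, so (2,2) = 97.
Using row 2: 42 + 97 + 82 + 137 + ? → (2,3) = 510 − 358 = 152.
Column 3 must total 510; the given cells sum to 463, so (4,3) = 47.
Using row 4: 87 + 47 + 102 + 157 + ? → (4,2) = 510 − 393 = 117.
Anti-diagonal needs 510; the known cells sum to 363, so (5,1) = 147.
The remaining cell in row 5 is (5,2) = 510 − 433 = 77.
Column 1 needs 510; the known cells sum to 383, so (3,1) = 127.
Using column 2: 162 + 97 + 117 + 77 + ? → (3,2) = 510 − 453 = 57.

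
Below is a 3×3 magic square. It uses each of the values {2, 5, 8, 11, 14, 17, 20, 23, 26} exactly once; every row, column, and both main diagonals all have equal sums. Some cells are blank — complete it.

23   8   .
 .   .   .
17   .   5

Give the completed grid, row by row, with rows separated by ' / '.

The 9 entries sum to 126, so each line sums to 126/3 = 42.
Row 1 must total 42; the given cells sum to 31, so (1,3) = 11.
Using row 3: 17 + 5 + ? → (3,2) = 42 − 22 = 20.
Column 1 needs 42; the known cells sum to 40, so (2,1) = 2.
Using column 2: 8 + 20 + ? → (2,2) = 42 − 28 = 14.
The remaining cell in column 3 is (2,3) = 42 − 16 = 26.

23 8 11 / 2 14 26 / 17 20 5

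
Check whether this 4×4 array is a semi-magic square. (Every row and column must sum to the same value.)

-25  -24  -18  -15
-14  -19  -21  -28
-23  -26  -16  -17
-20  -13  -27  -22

Row 1: -25 + (-24) + (-18) + (-15) = -82.
Row 2: -14 + (-19) + (-21) + (-28) = -82.
Row 3: -23 + (-26) + (-16) + (-17) = -82.
Row 4: -20 + (-13) + (-27) + (-22) = -82.
Column 1: -25 + (-14) + (-23) + (-20) = -82.
Column 2: -24 + (-19) + (-26) + (-13) = -82.
Column 3: -18 + (-21) + (-16) + (-27) = -82.
Column 4: -15 + (-28) + (-17) + (-22) = -82.
All lines sum to -82.

Yes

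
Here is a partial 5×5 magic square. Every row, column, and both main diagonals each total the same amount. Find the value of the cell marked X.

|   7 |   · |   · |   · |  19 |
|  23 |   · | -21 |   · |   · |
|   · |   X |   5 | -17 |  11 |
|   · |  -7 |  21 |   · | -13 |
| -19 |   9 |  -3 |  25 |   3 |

27

Row 5 is complete and sums to 15; that is the magic constant.
From column 3, 15 − (-21 + 5 + 21 + (-3)) gives (1,3) = 13.
Column 5: 19 + 11 + (-13) + 3 + ? = 15, so (2,5) = -5.
Using anti-diagonal: 19 + 5 + (-7) + (-19) + ? → (2,4) = 15 − (-2) = 17.
Using row 2: 23 + (-21) + 17 + (-5) + ? → (2,2) = 15 − 14 = 1.
The remaining cell in main diagonal is (4,4) = 15 − 16 = -1.
The remaining cell in row 4 is (4,1) = 15 − 0 = 15.
The remaining cell in column 1 is (3,1) = 15 − 26 = -11.
Using column 4: 17 + (-17) + (-1) + 25 + ? → (1,4) = 15 − 24 = -9.
The remaining cell in row 1 is (1,2) = 15 − 30 = -15.
Row 3: -11 + 5 + (-17) + 11 + ? = 15, so (3,2) = 27.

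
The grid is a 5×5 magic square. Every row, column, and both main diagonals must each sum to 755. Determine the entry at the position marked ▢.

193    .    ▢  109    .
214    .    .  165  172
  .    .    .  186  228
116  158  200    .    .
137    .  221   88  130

67

Row 5 must total 755; the given cells sum to 576, so (5,2) = 179.
Column 1 needs 755; the known cells sum to 660, so (3,1) = 95.
The remaining cell in column 4 is (4,4) = 755 − 548 = 207.
Row 4 needs 755; the known cells sum to 681, so (4,5) = 74.
Using column 5: 172 + 228 + 74 + 130 + ? → (1,5) = 755 − 604 = 151.
Anti-diagonal needs 755; the known cells sum to 611, so (3,3) = 144.
Row 3 must total 755; the given cells sum to 653, so (3,2) = 102.
Main diagonal: 193 + 144 + 207 + 130 + ? = 755, so (2,2) = 81.
The remaining cell in row 2 is (2,3) = 755 − 632 = 123.
Column 2 needs 755; the known cells sum to 520, so (1,2) = 235.
The remaining cell in column 3 is (1,3) = 755 − 688 = 67.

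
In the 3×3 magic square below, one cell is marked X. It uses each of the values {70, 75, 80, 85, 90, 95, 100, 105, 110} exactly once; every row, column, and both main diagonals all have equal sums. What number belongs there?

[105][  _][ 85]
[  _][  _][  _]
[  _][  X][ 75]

100

The 9 entries sum to 810, so each line sums to 810/3 = 270.
Row 1: 105 + 85 + ? = 270, so (1,2) = 80.
Column 3: 85 + 75 + ? = 270, so (2,3) = 110.
Main diagonal: 105 + 75 + ? = 270, so (2,2) = 90.
Using anti-diagonal: 85 + 90 + ? → (3,1) = 270 − 175 = 95.
Row 2 needs 270; the known cells sum to 200, so (2,1) = 70.
Row 3 must total 270; the given cells sum to 170, so (3,2) = 100.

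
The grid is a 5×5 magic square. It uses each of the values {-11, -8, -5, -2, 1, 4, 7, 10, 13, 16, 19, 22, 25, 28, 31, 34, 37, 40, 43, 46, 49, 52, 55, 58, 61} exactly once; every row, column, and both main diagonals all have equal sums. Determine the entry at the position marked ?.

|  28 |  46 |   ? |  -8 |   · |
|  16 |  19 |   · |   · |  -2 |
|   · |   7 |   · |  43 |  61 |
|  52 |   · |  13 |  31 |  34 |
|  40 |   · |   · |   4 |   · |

49

The 25 entries sum to 625, so each line sums to 625/5 = 125.
From row 4, 125 − (52 + 13 + 31 + 34) gives (4,2) = -5.
Column 1 needs 125; the known cells sum to 136, so (3,1) = -11.
Using column 2: 46 + 19 + 7 + (-5) + ? → (5,2) = 125 − 67 = 58.
Column 4 must total 125; the given cells sum to 70, so (2,4) = 55.
The remaining cell in row 2 is (2,3) = 125 − 88 = 37.
The remaining cell in row 3 is (3,3) = 125 − 100 = 25.
Main diagonal needs 125; the known cells sum to 103, so (5,5) = 22.
Anti-diagonal must total 125; the given cells sum to 115, so (1,5) = 10.
The remaining cell in row 1 is (1,3) = 125 − 76 = 49.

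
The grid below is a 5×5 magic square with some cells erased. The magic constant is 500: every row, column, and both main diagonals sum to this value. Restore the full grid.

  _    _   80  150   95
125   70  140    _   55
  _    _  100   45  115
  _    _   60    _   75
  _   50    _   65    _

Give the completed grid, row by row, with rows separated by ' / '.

Row 2 needs 500; the known cells sum to 390, so (2,4) = 110.
Column 3 needs 500; the known cells sum to 380, so (5,3) = 120.
From column 4, 500 − (150 + 110 + 45 + 65) gives (4,4) = 130.
The remaining cell in column 5 is (5,5) = 500 − 340 = 160.
Main diagonal needs 500; the known cells sum to 460, so (1,1) = 40.
Using row 1: 40 + 80 + 150 + 95 + ? → (1,2) = 500 − 365 = 135.
Row 5: 50 + 120 + 65 + 160 + ? = 500, so (5,1) = 105.
Using anti-diagonal: 95 + 110 + 100 + 105 + ? → (4,2) = 500 − 410 = 90.
The remaining cell in row 4 is (4,1) = 500 − 355 = 145.
From column 1, 500 − (40 + 125 + 145 + 105) gives (3,1) = 85.
From column 2, 500 − (135 + 70 + 90 + 50) gives (3,2) = 155.

40 135 80 150 95 / 125 70 140 110 55 / 85 155 100 45 115 / 145 90 60 130 75 / 105 50 120 65 160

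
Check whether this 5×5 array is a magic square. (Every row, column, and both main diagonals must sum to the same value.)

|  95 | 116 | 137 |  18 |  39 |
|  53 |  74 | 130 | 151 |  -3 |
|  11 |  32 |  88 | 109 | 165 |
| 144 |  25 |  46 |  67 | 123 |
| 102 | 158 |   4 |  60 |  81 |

Row 1: 95 + 116 + 137 + 18 + 39 = 405.
Row 2: 53 + 74 + 130 + 151 + (-3) = 405.
Row 3: 11 + 32 + 88 + 109 + 165 = 405.
Row 4: 144 + 25 + 46 + 67 + 123 = 405.
Row 5: 102 + 158 + 4 + 60 + 81 = 405.
Column 1: 95 + 53 + 11 + 144 + 102 = 405.
Column 2: 116 + 74 + 32 + 25 + 158 = 405.
Column 3: 137 + 130 + 88 + 46 + 4 = 405.
Column 4: 18 + 151 + 109 + 67 + 60 = 405.
Column 5: 39 + (-3) + 165 + 123 + 81 = 405.
Main diagonal: 95 + 74 + 88 + 67 + 81 = 405.
Anti-diagonal: 39 + 151 + 88 + 25 + 102 = 405.
All lines sum to 405.

Yes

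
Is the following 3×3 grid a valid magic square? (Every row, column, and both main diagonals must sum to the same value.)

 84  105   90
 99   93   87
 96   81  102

Yes

Row 1: 84 + 105 + 90 = 279.
Row 2: 99 + 93 + 87 = 279.
Row 3: 96 + 81 + 102 = 279.
Column 1: 84 + 99 + 96 = 279.
Column 2: 105 + 93 + 81 = 279.
Column 3: 90 + 87 + 102 = 279.
Main diagonal: 84 + 93 + 102 = 279.
Anti-diagonal: 90 + 93 + 96 = 279.
All lines sum to 279.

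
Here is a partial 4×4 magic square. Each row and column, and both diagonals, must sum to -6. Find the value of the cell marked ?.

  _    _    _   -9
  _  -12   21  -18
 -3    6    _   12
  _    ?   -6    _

15

The remaining cell in row 2 is (2,1) = -6 − (-9) = 3.
Row 3 needs -6; the known cells sum to 15, so (3,3) = -21.
Column 3 needs -6; the known cells sum to -6, so (1,3) = 0.
From column 4, -6 − (-9 + (-18) + 12) gives (4,4) = 9.
Using main diagonal: -12 + (-21) + 9 + ? → (1,1) = -6 − (-24) = 18.
Anti-diagonal must total -6; the given cells sum to 18, so (4,1) = -24.
Row 1 needs -6; the known cells sum to 9, so (1,2) = -15.
Row 4 needs -6; the known cells sum to -21, so (4,2) = 15.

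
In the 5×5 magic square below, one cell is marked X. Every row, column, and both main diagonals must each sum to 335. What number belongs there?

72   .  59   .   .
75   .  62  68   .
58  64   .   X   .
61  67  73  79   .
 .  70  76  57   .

71

Row 4 needs 335; the known cells sum to 280, so (4,5) = 55.
Column 1 needs 335; the known cells sum to 266, so (5,1) = 69.
The remaining cell in column 3 is (3,3) = 335 − 270 = 65.
From anti-diagonal, 335 − (68 + 65 + 67 + 69) gives (1,5) = 66.
The remaining cell in row 5 is (5,5) = 335 − 272 = 63.
Using main diagonal: 72 + 65 + 79 + 63 + ? → (2,2) = 335 − 279 = 56.
From row 2, 335 − (75 + 56 + 62 + 68) gives (2,5) = 74.
From column 2, 335 − (56 + 64 + 67 + 70) gives (1,2) = 78.
Using column 5: 66 + 74 + 55 + 63 + ? → (3,5) = 335 − 258 = 77.
From row 1, 335 − (72 + 78 + 59 + 66) gives (1,4) = 60.
Row 3: 58 + 64 + 65 + 77 + ? = 335, so (3,4) = 71.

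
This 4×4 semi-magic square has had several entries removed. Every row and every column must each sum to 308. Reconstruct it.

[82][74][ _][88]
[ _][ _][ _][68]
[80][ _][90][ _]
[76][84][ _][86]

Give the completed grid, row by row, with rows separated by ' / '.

Row 1: 82 + 74 + 88 + ? = 308, so (1,3) = 64.
From row 4, 308 − (76 + 84 + 86) gives (4,3) = 62.
Column 1 must total 308; the given cells sum to 238, so (2,1) = 70.
Column 3 must total 308; the given cells sum to 216, so (2,3) = 92.
From column 4, 308 − (88 + 68 + 86) gives (3,4) = 66.
Row 2 must total 308; the given cells sum to 230, so (2,2) = 78.
Using row 3: 80 + 90 + 66 + ? → (3,2) = 308 − 236 = 72.

82 74 64 88 / 70 78 92 68 / 80 72 90 66 / 76 84 62 86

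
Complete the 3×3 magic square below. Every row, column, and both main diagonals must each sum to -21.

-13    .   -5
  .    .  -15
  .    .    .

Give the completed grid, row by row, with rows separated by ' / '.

The remaining cell in row 1 is (1,2) = -21 − (-18) = -3.
From column 3, -21 − (-5 + (-15)) gives (3,3) = -1.
Main diagonal needs -21; the known cells sum to -14, so (2,2) = -7.
Anti-diagonal: -5 + (-7) + ? = -21, so (3,1) = -9.
From row 2, -21 − (-7 + (-15)) gives (2,1) = 1.
Using row 3: -9 + (-1) + ? → (3,2) = -21 − (-10) = -11.

-13 -3 -5 / 1 -7 -15 / -9 -11 -1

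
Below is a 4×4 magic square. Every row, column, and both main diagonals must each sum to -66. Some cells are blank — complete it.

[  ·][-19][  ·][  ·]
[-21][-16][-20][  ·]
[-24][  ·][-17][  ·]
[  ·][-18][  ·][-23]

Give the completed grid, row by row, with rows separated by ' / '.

From row 2, -66 − (-21 + (-16) + (-20)) gives (2,4) = -9.
Column 2 must total -66; the given cells sum to -53, so (3,2) = -13.
Main diagonal: -16 + (-17) + (-23) + ? = -66, so (1,1) = -10.
Row 3: -24 + (-13) + (-17) + ? = -66, so (3,4) = -12.
Column 1 must total -66; the given cells sum to -55, so (4,1) = -11.
Column 4 needs -66; the known cells sum to -44, so (1,4) = -22.
Row 1 must total -66; the given cells sum to -51, so (1,3) = -15.
Row 4: -11 + (-18) + (-23) + ? = -66, so (4,3) = -14.

-10 -19 -15 -22 / -21 -16 -20 -9 / -24 -13 -17 -12 / -11 -18 -14 -23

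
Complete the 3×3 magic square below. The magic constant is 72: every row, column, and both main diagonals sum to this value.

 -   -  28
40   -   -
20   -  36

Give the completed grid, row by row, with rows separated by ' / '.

12 32 28 / 40 24 8 / 20 16 36

Using row 3: 20 + 36 + ? → (3,2) = 72 − 56 = 16.
The remaining cell in column 1 is (1,1) = 72 − 60 = 12.
From column 3, 72 − (28 + 36) gives (2,3) = 8.
Main diagonal must total 72; the given cells sum to 48, so (2,2) = 24.
From row 1, 72 − (12 + 28) gives (1,2) = 32.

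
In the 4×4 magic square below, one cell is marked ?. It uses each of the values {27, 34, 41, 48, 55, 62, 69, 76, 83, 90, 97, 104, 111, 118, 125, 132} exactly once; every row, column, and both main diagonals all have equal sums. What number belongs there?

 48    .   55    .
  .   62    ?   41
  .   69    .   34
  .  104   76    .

The 16 entries sum to 1272, so each line sums to 1272/4 = 318.
The remaining cell in column 2 is (1,2) = 318 − 235 = 83.
Row 1 must total 318; the given cells sum to 186, so (1,4) = 132.
Column 4 must total 318; the given cells sum to 207, so (4,4) = 111.
Using main diagonal: 48 + 62 + 111 + ? → (3,3) = 318 − 221 = 97.
Row 3: 69 + 97 + 34 + ? = 318, so (3,1) = 118.
Using row 4: 104 + 76 + 111 + ? → (4,1) = 318 − 291 = 27.
Column 1 must total 318; the given cells sum to 193, so (2,1) = 125.
Using column 3: 55 + 97 + 76 + ? → (2,3) = 318 − 228 = 90.

90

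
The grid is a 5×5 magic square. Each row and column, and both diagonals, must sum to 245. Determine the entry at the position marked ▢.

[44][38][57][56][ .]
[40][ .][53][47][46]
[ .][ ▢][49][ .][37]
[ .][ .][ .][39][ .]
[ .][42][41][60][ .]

Row 1 needs 245; the known cells sum to 195, so (1,5) = 50.
From row 2, 245 − (40 + 53 + 47 + 46) gives (2,2) = 59.
Column 3 needs 245; the known cells sum to 200, so (4,3) = 45.
The remaining cell in column 4 is (3,4) = 245 − 202 = 43.
From main diagonal, 245 − (44 + 59 + 49 + 39) gives (5,5) = 54.
Row 5 must total 245; the given cells sum to 197, so (5,1) = 48.
Column 5: 50 + 46 + 37 + 54 + ? = 245, so (4,5) = 58.
Using anti-diagonal: 50 + 47 + 49 + 48 + ? → (4,2) = 245 − 194 = 51.
Using row 4: 51 + 45 + 39 + 58 + ? → (4,1) = 245 − 193 = 52.
Column 1 must total 245; the given cells sum to 184, so (3,1) = 61.
Column 2: 38 + 59 + 51 + 42 + ? = 245, so (3,2) = 55.

55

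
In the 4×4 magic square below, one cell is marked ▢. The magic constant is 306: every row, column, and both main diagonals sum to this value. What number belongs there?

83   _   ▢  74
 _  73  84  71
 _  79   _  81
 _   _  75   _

77

Row 2 must total 306; the given cells sum to 228, so (2,1) = 78.
The remaining cell in column 4 is (4,4) = 306 − 226 = 80.
From main diagonal, 306 − (83 + 73 + 80) gives (3,3) = 70.
From anti-diagonal, 306 − (74 + 84 + 79) gives (4,1) = 69.
The remaining cell in row 3 is (3,1) = 306 − 230 = 76.
Row 4 needs 306; the known cells sum to 224, so (4,2) = 82.
Column 2: 73 + 79 + 82 + ? = 306, so (1,2) = 72.
Column 3 must total 306; the given cells sum to 229, so (1,3) = 77.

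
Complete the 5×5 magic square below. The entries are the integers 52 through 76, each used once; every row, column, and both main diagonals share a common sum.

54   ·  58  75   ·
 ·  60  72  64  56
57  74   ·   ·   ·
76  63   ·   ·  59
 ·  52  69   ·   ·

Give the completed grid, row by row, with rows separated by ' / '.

The entries are 52 through 76, which sum to 1600, so each line sums to 1600/5 = 320.
Row 2 must total 320; the given cells sum to 252, so (2,1) = 68.
The remaining cell in column 1 is (5,1) = 320 − 255 = 65.
Column 2 needs 320; the known cells sum to 249, so (1,2) = 71.
The remaining cell in row 1 is (1,5) = 320 − 258 = 62.
Anti-diagonal: 62 + 64 + 63 + 65 + ? = 320, so (3,3) = 66.
Column 3: 58 + 72 + 66 + 69 + ? = 320, so (4,3) = 55.
Row 4 must total 320; the given cells sum to 253, so (4,4) = 67.
Main diagonal must total 320; the given cells sum to 247, so (5,5) = 73.
Using row 5: 65 + 52 + 69 + 73 + ? → (5,4) = 320 − 259 = 61.
Using column 4: 75 + 64 + 67 + 61 + ? → (3,4) = 320 − 267 = 53.
Column 5 needs 320; the known cells sum to 250, so (3,5) = 70.

54 71 58 75 62 / 68 60 72 64 56 / 57 74 66 53 70 / 76 63 55 67 59 / 65 52 69 61 73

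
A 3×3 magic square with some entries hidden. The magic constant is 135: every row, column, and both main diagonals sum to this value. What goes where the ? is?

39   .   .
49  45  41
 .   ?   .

37

Using column 1: 39 + 49 + ? → (3,1) = 135 − 88 = 47.
Main diagonal must total 135; the given cells sum to 84, so (3,3) = 51.
Anti-diagonal needs 135; the known cells sum to 92, so (1,3) = 43.
Using row 1: 39 + 43 + ? → (1,2) = 135 − 82 = 53.
Row 3 needs 135; the known cells sum to 98, so (3,2) = 37.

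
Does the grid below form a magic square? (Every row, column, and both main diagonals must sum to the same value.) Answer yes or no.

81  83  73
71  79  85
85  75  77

No — column 3 sums to 235 but anti-diagonal sums to 237.

Row 1: 81 + 83 + 73 = 237.
Row 2: 71 + 79 + 85 = 235.
Row 3: 85 + 75 + 77 = 237.
Column 1: 81 + 71 + 85 = 237.
Column 2: 83 + 79 + 75 = 237.
Column 3: 73 + 85 + 77 = 235.
Main diagonal: 81 + 79 + 77 = 237.
Anti-diagonal: 73 + 79 + 85 = 237.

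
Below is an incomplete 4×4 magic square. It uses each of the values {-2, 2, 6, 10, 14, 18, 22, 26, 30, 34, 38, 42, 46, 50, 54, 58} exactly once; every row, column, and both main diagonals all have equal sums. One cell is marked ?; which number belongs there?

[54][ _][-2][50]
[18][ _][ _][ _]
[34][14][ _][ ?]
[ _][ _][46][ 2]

38

The 16 entries sum to 448, so each line sums to 448/4 = 112.
Row 1 must total 112; the given cells sum to 102, so (1,2) = 10.
Column 1 must total 112; the given cells sum to 106, so (4,1) = 6.
Using anti-diagonal: 50 + 14 + 6 + ? → (2,3) = 112 − 70 = 42.
Row 4 needs 112; the known cells sum to 54, so (4,2) = 58.
Column 2: 10 + 14 + 58 + ? = 112, so (2,2) = 30.
Column 3 needs 112; the known cells sum to 86, so (3,3) = 26.
Row 2 needs 112; the known cells sum to 90, so (2,4) = 22.
Using row 3: 34 + 14 + 26 + ? → (3,4) = 112 − 74 = 38.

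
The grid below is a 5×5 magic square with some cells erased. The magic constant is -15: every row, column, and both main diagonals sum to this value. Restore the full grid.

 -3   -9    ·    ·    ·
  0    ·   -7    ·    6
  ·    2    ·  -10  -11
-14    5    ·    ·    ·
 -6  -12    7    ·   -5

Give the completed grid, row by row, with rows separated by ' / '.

-3 -9 -15 9 3 / 0 -1 -7 -13 6 / 8 2 -4 -10 -11 / -14 5 4 -2 -8 / -6 -12 7 1 -5

The remaining cell in row 5 is (5,4) = -15 − (-16) = 1.
Column 1 needs -15; the known cells sum to -23, so (3,1) = 8.
Column 2: -9 + 2 + 5 + (-12) + ? = -15, so (2,2) = -1.
Row 2 needs -15; the known cells sum to -2, so (2,4) = -13.
From row 3, -15 − (8 + 2 + (-10) + (-11)) gives (3,3) = -4.
Main diagonal: -3 + (-1) + (-4) + (-5) + ? = -15, so (4,4) = -2.
Anti-diagonal: -13 + (-4) + 5 + (-6) + ? = -15, so (1,5) = 3.
Column 4 needs -15; the known cells sum to -24, so (1,4) = 9.
Column 5 needs -15; the known cells sum to -7, so (4,5) = -8.
The remaining cell in row 1 is (1,3) = -15 − 0 = -15.
From row 4, -15 − (-14 + 5 + (-2) + (-8)) gives (4,3) = 4.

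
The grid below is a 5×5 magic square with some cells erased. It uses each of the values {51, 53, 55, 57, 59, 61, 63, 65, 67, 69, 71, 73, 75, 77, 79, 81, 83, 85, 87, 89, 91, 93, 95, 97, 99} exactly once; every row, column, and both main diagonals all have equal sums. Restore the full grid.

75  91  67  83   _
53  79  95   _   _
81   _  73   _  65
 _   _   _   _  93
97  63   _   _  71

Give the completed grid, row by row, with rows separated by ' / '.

The 25 entries sum to 1875, so each line sums to 1875/5 = 375.
Row 1 needs 375; the known cells sum to 316, so (1,5) = 59.
Column 1 needs 375; the known cells sum to 306, so (4,1) = 69.
Column 5 needs 375; the known cells sum to 288, so (2,5) = 87.
Using main diagonal: 75 + 79 + 73 + 71 + ? → (4,4) = 375 − 298 = 77.
Row 2 must total 375; the given cells sum to 314, so (2,4) = 61.
Anti-diagonal needs 375; the known cells sum to 290, so (4,2) = 85.
Row 4: 69 + 85 + 77 + 93 + ? = 375, so (4,3) = 51.
Column 2 needs 375; the known cells sum to 318, so (3,2) = 57.
Using column 3: 67 + 95 + 73 + 51 + ? → (5,3) = 375 − 286 = 89.
Row 3 must total 375; the given cells sum to 276, so (3,4) = 99.
Row 5 must total 375; the given cells sum to 320, so (5,4) = 55.

75 91 67 83 59 / 53 79 95 61 87 / 81 57 73 99 65 / 69 85 51 77 93 / 97 63 89 55 71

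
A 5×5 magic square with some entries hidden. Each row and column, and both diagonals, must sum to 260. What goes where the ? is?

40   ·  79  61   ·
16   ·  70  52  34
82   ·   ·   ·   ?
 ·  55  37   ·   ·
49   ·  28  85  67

25

The remaining cell in row 2 is (2,2) = 260 − 172 = 88.
Row 5 must total 260; the given cells sum to 229, so (5,2) = 31.
Column 1 must total 260; the given cells sum to 187, so (4,1) = 73.
Column 3 needs 260; the known cells sum to 214, so (3,3) = 46.
Main diagonal must total 260; the given cells sum to 241, so (4,4) = 19.
Anti-diagonal needs 260; the known cells sum to 202, so (1,5) = 58.
Row 1 needs 260; the known cells sum to 238, so (1,2) = 22.
Row 4 needs 260; the known cells sum to 184, so (4,5) = 76.
Column 2: 22 + 88 + 55 + 31 + ? = 260, so (3,2) = 64.
Column 4: 61 + 52 + 19 + 85 + ? = 260, so (3,4) = 43.
Column 5: 58 + 34 + 76 + 67 + ? = 260, so (3,5) = 25.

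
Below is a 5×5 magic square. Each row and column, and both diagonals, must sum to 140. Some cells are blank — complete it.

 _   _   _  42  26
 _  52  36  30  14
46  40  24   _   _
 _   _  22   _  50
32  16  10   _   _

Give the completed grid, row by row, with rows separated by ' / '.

Row 2 needs 140; the known cells sum to 132, so (2,1) = 8.
Column 3 must total 140; the given cells sum to 92, so (1,3) = 48.
Anti-diagonal: 26 + 30 + 24 + 32 + ? = 140, so (4,2) = 28.
Column 2 must total 140; the given cells sum to 136, so (1,2) = 4.
The remaining cell in row 1 is (1,1) = 140 − 120 = 20.
From column 1, 140 − (20 + 8 + 46 + 32) gives (4,1) = 34.
Row 4: 34 + 28 + 22 + 50 + ? = 140, so (4,4) = 6.
Main diagonal must total 140; the given cells sum to 102, so (5,5) = 38.
Using row 5: 32 + 16 + 10 + 38 + ? → (5,4) = 140 − 96 = 44.
Using column 4: 42 + 30 + 6 + 44 + ? → (3,4) = 140 − 122 = 18.
Using column 5: 26 + 14 + 50 + 38 + ? → (3,5) = 140 − 128 = 12.

20 4 48 42 26 / 8 52 36 30 14 / 46 40 24 18 12 / 34 28 22 6 50 / 32 16 10 44 38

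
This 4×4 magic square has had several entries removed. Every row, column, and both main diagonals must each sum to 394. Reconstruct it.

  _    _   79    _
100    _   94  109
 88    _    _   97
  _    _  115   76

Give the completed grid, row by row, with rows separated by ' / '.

121 82 79 112 / 100 91 94 109 / 88 103 106 97 / 85 118 115 76

Row 2 needs 394; the known cells sum to 303, so (2,2) = 91.
From column 3, 394 − (79 + 94 + 115) gives (3,3) = 106.
From column 4, 394 − (109 + 97 + 76) gives (1,4) = 112.
From main diagonal, 394 − (91 + 106 + 76) gives (1,1) = 121.
From row 1, 394 − (121 + 79 + 112) gives (1,2) = 82.
Row 3: 88 + 106 + 97 + ? = 394, so (3,2) = 103.
Using column 1: 121 + 100 + 88 + ? → (4,1) = 394 − 309 = 85.
The remaining cell in column 2 is (4,2) = 394 − 276 = 118.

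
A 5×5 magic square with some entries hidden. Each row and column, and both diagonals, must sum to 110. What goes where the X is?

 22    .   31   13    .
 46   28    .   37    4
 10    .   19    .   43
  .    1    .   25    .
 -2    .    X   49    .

7

Row 2 needs 110; the known cells sum to 115, so (2,3) = -5.
Column 1 needs 110; the known cells sum to 76, so (4,1) = 34.
Column 4 must total 110; the given cells sum to 124, so (3,4) = -14.
Main diagonal: 22 + 28 + 19 + 25 + ? = 110, so (5,5) = 16.
Anti-diagonal needs 110; the known cells sum to 55, so (1,5) = 55.
The remaining cell in row 1 is (1,2) = 110 − 121 = -11.
Row 3 must total 110; the given cells sum to 58, so (3,2) = 52.
Column 2 must total 110; the given cells sum to 70, so (5,2) = 40.
Column 5 needs 110; the known cells sum to 118, so (4,5) = -8.
From row 4, 110 − (34 + 1 + 25 + (-8)) gives (4,3) = 58.
Row 5: -2 + 40 + 49 + 16 + ? = 110, so (5,3) = 7.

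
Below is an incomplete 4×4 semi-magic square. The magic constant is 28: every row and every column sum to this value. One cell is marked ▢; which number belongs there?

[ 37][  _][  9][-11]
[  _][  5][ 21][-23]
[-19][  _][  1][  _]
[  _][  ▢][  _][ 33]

From row 1, 28 − (37 + 9 + (-11)) gives (1,2) = -7.
Row 2: 5 + 21 + (-23) + ? = 28, so (2,1) = 25.
Column 1 must total 28; the given cells sum to 43, so (4,1) = -15.
Column 3 must total 28; the given cells sum to 31, so (4,3) = -3.
Using column 4: -11 + (-23) + 33 + ? → (3,4) = 28 − (-1) = 29.
Row 3: -19 + 1 + 29 + ? = 28, so (3,2) = 17.
Row 4: -15 + (-3) + 33 + ? = 28, so (4,2) = 13.

13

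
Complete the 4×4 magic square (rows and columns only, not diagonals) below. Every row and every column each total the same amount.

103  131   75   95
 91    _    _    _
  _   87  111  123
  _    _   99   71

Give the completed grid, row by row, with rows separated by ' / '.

Row 1 is already complete: 103 + 131 + 75 + 95 = 404, so that is the magic constant.
Row 3 needs 404; the known cells sum to 321, so (3,1) = 83.
Column 1 must total 404; the given cells sum to 277, so (4,1) = 127.
The remaining cell in column 3 is (2,3) = 404 − 285 = 119.
Column 4: 95 + 123 + 71 + ? = 404, so (2,4) = 115.
Row 2 needs 404; the known cells sum to 325, so (2,2) = 79.
Row 4 must total 404; the given cells sum to 297, so (4,2) = 107.

103 131 75 95 / 91 79 119 115 / 83 87 111 123 / 127 107 99 71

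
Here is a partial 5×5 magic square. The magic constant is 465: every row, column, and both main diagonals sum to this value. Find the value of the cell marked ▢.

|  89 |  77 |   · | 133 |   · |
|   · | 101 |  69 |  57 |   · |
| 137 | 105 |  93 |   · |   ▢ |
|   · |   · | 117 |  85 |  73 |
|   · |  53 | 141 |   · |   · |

From column 2, 465 − (77 + 101 + 105 + 53) gives (4,2) = 129.
Column 3 needs 465; the known cells sum to 420, so (1,3) = 45.
Main diagonal: 89 + 101 + 93 + 85 + ? = 465, so (5,5) = 97.
Using row 1: 89 + 77 + 45 + 133 + ? → (1,5) = 465 − 344 = 121.
Row 4: 129 + 117 + 85 + 73 + ? = 465, so (4,1) = 61.
Anti-diagonal needs 465; the known cells sum to 400, so (5,1) = 65.
Using row 5: 65 + 53 + 141 + 97 + ? → (5,4) = 465 − 356 = 109.
Column 1 needs 465; the known cells sum to 352, so (2,1) = 113.
Column 4 must total 465; the given cells sum to 384, so (3,4) = 81.
The remaining cell in row 2 is (2,5) = 465 − 340 = 125.
Row 3 must total 465; the given cells sum to 416, so (3,5) = 49.

49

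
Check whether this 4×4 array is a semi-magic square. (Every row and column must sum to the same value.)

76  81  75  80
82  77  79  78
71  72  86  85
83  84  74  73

Row 1: 76 + 81 + 75 + 80 = 312.
Row 2: 82 + 77 + 79 + 78 = 316.
Row 3: 71 + 72 + 86 + 85 = 314.
Row 4: 83 + 84 + 74 + 73 = 314.
Column 1: 76 + 82 + 71 + 83 = 312.
Column 2: 81 + 77 + 72 + 84 = 314.
Column 3: 75 + 79 + 86 + 74 = 314.
Column 4: 80 + 78 + 85 + 73 = 316.

No — column 4 sums to 316 but row 1 sums to 312.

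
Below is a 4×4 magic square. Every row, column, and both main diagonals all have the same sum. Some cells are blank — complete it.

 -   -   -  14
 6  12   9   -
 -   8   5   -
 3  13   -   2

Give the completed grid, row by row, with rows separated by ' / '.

15 1 4 14 / 6 12 9 7 / 10 8 5 11 / 3 13 16 2

Anti-diagonal is already complete: 14 + 9 + 8 + 3 = 34, so that is the magic constant.
Row 2 needs 34; the known cells sum to 27, so (2,4) = 7.
Row 4 must total 34; the given cells sum to 18, so (4,3) = 16.
Column 2 must total 34; the given cells sum to 33, so (1,2) = 1.
Column 3 needs 34; the known cells sum to 30, so (1,3) = 4.
Column 4 must total 34; the given cells sum to 23, so (3,4) = 11.
Using main diagonal: 12 + 5 + 2 + ? → (1,1) = 34 − 19 = 15.
The remaining cell in row 3 is (3,1) = 34 − 24 = 10.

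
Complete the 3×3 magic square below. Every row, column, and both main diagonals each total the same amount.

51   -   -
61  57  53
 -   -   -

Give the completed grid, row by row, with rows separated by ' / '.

Row 2 is already complete: 61 + 57 + 53 = 171, so that is the magic constant.
From column 1, 171 − (51 + 61) gives (3,1) = 59.
From main diagonal, 171 − (51 + 57) gives (3,3) = 63.
Anti-diagonal must total 171; the given cells sum to 116, so (1,3) = 55.
The remaining cell in row 1 is (1,2) = 171 − 106 = 65.
Row 3: 59 + 63 + ? = 171, so (3,2) = 49.

51 65 55 / 61 57 53 / 59 49 63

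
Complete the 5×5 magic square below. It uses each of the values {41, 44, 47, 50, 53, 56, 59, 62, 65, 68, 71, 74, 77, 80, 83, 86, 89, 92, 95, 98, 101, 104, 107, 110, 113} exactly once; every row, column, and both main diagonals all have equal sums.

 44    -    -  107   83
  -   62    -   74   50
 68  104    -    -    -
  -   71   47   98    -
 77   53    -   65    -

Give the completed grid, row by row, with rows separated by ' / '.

The 25 entries sum to 1925, so each line sums to 1925/5 = 385.
Column 2 needs 385; the known cells sum to 290, so (1,2) = 95.
Using column 4: 107 + 74 + 98 + 65 + ? → (3,4) = 385 − 344 = 41.
Anti-diagonal must total 385; the given cells sum to 305, so (3,3) = 80.
Row 1 must total 385; the given cells sum to 329, so (1,3) = 56.
Using row 3: 68 + 104 + 80 + 41 + ? → (3,5) = 385 − 293 = 92.
Main diagonal needs 385; the known cells sum to 284, so (5,5) = 101.
Row 5 needs 385; the known cells sum to 296, so (5,3) = 89.
Using column 3: 56 + 80 + 47 + 89 + ? → (2,3) = 385 − 272 = 113.
From column 5, 385 − (83 + 50 + 92 + 101) gives (4,5) = 59.
The remaining cell in row 2 is (2,1) = 385 − 299 = 86.
From row 4, 385 − (71 + 47 + 98 + 59) gives (4,1) = 110.

44 95 56 107 83 / 86 62 113 74 50 / 68 104 80 41 92 / 110 71 47 98 59 / 77 53 89 65 101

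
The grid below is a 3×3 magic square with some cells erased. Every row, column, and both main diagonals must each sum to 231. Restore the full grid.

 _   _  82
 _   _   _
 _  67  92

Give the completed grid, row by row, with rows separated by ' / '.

The remaining cell in row 3 is (3,1) = 231 − 159 = 72.
From column 3, 231 − (82 + 92) gives (2,3) = 57.
Anti-diagonal must total 231; the given cells sum to 154, so (2,2) = 77.
Row 2: 77 + 57 + ? = 231, so (2,1) = 97.
Column 1: 97 + 72 + ? = 231, so (1,1) = 62.
Using column 2: 77 + 67 + ? → (1,2) = 231 − 144 = 87.

62 87 82 / 97 77 57 / 72 67 92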